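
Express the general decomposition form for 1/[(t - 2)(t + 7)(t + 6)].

Three distinct linear factors: P/(t - 2) + Q/(t + 7) + R/(t + 6)


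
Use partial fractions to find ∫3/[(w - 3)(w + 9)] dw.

Decompose: 3/[(w - 3)(w + 9)] = (1/4)/(w - 3) - (1/4)/(w + 9). Integrate each term: (1/4) ln|(w - 3)| - (1/4) ln|(w + 9)| + C


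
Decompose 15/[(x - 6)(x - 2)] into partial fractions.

15/(x - 6)(x - 2) = α/(x - 6) + β/(x - 2). α = 15/(6 - 2) = 15/4, β = 15/(2 - 6) = -15/4
Result: (15/4)/(x - 6) - (15/4)/(x - 2)


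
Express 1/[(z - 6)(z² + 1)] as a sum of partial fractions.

Cover-up at z = 6: P = 1/(6² + 1) = 1/37. Then Q = -P = -1/37, R = -P·(0 + 6) = -6/37
Result: (1/37)/(z - 6) - ((1/37)z + 6/37)/(z² + 1)


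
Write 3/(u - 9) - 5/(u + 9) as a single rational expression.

Common denominator (u - 9)(u + 9). Numerator: 3(u + 9) - 5(u - 9) = (3u + 27) - (5u - 45) = -2u + 72
Result: (-2u + 72)/[(u - 9)(u + 9)]


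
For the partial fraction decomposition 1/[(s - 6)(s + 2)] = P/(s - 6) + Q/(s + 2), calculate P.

Cover-up at s = 6: P = 1/(6 + 2) = 1/8


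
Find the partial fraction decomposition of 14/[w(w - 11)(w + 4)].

Using cover-up method: α = -7/22, β = 14/165, γ = 7/30
Result: (-7/22)/w + (14/165)/(w - 11) + (7/30)/(w + 4)


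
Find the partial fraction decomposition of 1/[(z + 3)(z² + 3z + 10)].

Cover-up at z = -3: P = 1/((-3)² + 3·(-3) + 10) = 1/10. Then Q = -P = -1/10, R = -P·(3 - 3) = 0
Result: (1/10)/(z + 3) - ((1/10)z)/(z² + 3z + 10)


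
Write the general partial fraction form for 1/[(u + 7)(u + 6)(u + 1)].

Three distinct linear factors: α/(u + 7) + β/(u + 6) + γ/(u + 1)


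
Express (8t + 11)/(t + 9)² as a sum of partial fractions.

(8t + 11) = α(t + 9) + β. At t = -9: β = 8·(-9) + 11 = -61. Coeff of t: α = 8
Result: 8/(t + 9) - 61/(t + 9)²


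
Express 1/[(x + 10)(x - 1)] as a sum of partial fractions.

1/(x + 10)(x - 1) = P/(x + 10) + Q/(x - 1). P = 1/(-10 - 1) = -1/11, Q = 1/(1 + 10) = 1/11
Result: (-1/11)/(x + 10) + (1/11)/(x - 1)


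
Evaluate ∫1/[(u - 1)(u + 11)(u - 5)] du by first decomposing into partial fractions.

Cover-up: α = -1/48, β = 1/192, γ = 1/64. Decomposition: (-1/48)/(u - 1) + (1/192)/(u + 11) + (1/64)/(u - 5). Integrate each term: (-1/48) ln|(u - 1)| + (1/192) ln|(u + 11)| + (1/64) ln|(u - 5)| + C


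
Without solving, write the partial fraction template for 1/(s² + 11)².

Repeated quadratic factor: (Ps + Q)/(s² + 11) + (Rs + S)/(s² + 11)²


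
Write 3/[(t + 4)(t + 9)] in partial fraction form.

3/(t + 4)(t + 9) = α/(t + 4) + β/(t + 9). α = 3/(-4 + 9) = 3/5, β = 3/(-9 + 4) = -3/5
Result: (3/5)/(t + 4) - (3/5)/(t + 9)


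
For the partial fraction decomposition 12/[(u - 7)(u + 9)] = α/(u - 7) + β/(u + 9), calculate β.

Cover-up at u = -9: β = 12/(-9 - 7) = -12/16 = -3/4


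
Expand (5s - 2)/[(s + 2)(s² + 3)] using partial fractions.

At s=-2: P = (5·(-2) - 2)/((-2)² + 3) = -12/7. Q = -P = 12/7, R = 5 - (-2)·P = 11/7
Result: (-12/7)/(s + 2) + ((12/7)s + 11/7)/(s² + 3)


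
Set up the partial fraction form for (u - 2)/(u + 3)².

Repeated linear factor: A/(u + 3) + B/(u + 3)²


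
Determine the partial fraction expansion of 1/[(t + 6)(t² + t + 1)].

Cover-up at t = -6: α = 1/((-6)² + 1·(-6) + 1) = 1/31. Then β = -α = -1/31, γ = -α·(1 - 6) = 5/31
Result: (1/31)/(t + 6) - ((1/31)t - 5/31)/(t² + t + 1)


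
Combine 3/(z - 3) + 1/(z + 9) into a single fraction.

Common denominator (z - 3)(z + 9). Numerator: 3(z + 9) + 1(z - 3) = (3z + 27) + (z - 3) = 4z + 24
Result: (4z + 24)/[(z - 3)(z + 9)]


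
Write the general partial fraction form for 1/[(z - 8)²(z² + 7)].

Repeated linear + quadratic: P/(z - 8) + Q/(z - 8)² + (Rz + S)/(z² + 7)


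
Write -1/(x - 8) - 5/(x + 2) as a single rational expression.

Common denominator (x - 8)(x + 2). Numerator: -1(x + 2) - 5(x - 8) = (-x - 2) - (5x - 40) = -6x + 38
Result: (-6x + 38)/[(x - 8)(x + 2)]


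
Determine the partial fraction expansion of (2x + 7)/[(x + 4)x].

At x=-4: α = (2·(-4) + 7)/(-4 - 0) = 1/4. At x=0: β = (2·0 + 7)/(0 + 4) = 7/4
Result: (1/4)/(x + 4) + (7/4)/x


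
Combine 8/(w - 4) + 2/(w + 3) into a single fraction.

Common denominator (w - 4)(w + 3). Numerator: 8(w + 3) + 2(w - 4) = (8w + 24) + (2w - 8) = 10w + 16
Result: (10w + 16)/[(w - 4)(w + 3)]


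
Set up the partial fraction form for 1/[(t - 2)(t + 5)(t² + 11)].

Two linear + quadratic: A/(t - 2) + B/(t + 5) + (Ct + D)/(t² + 11)


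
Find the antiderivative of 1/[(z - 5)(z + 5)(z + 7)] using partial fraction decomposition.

Cover-up: A = 1/120, B = -1/20, C = 1/24. Decomposition: (1/120)/(z - 5) - (1/20)/(z + 5) + (1/24)/(z + 7). Integrate each term: (1/120) ln|(z - 5)| - (1/20) ln|(z + 5)| + (1/24) ln|(z + 7)| + C


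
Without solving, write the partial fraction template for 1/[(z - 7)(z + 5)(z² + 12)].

Two linear + quadratic: α/(z - 7) + β/(z + 5) + (γz + δ)/(z² + 12)


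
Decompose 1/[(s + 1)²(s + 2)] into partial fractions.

Cover-up at s=-2: R = 1/(-2 + 1)² = 1. Cover-up at s=-1: Q = 1/(-1 + 2) = 1. Comparing s² coeff: P = -R = -1
Result: -1/(s + 1) + 1/(s + 1)² + 1/(s + 2)


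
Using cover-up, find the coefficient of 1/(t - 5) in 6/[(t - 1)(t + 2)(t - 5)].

Cover (t - 5), set t=5: 6/[(5 - 1)(5 + 2)] = 3/14


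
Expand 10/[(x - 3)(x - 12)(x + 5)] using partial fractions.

Using cover-up method: P = -5/36, Q = 10/153, R = 5/68
Result: (-5/36)/(x - 3) + (10/153)/(x - 12) + (5/68)/(x + 5)


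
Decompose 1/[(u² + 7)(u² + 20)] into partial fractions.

Coefficient matching gives A = C = 0, B = 1/(20-7) = 1/13, D = -B = -1/13
Result: (1/13)/(u² + 7) - (1/13)/(u² + 20)


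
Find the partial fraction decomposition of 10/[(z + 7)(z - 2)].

10/(z + 7)(z - 2) = α/(z + 7) + β/(z - 2). α = 10/(-7 - 2) = -10/9, β = 10/(2 + 7) = 10/9
Result: (-10/9)/(z + 7) + (10/9)/(z - 2)


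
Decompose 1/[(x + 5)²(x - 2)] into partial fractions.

Cover-up at x=2: γ = 1/(2 + 5)² = 1/49. Cover-up at x=-5: β = 1/(-5 - 2) = -1/7. Comparing x² coeff: α = -γ = -1/49
Result: (-1/49)/(x + 5) - (1/7)/(x + 5)² + (1/49)/(x - 2)


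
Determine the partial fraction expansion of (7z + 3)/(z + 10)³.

(7z + 3) = A(z + 10)² + B(z + 10) + C. At z = -10: C = 7·(-10) + 3 = -67. Coefficients: A = 0, B = 7
Result: 7/(z + 10)² - 67/(z + 10)³


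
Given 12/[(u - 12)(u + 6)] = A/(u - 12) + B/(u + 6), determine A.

Cover-up at u = 12: A = 12/(12 + 6) = 12/18 = 2/3


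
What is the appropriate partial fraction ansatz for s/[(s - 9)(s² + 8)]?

Linear + irreducible quadratic: A/(s - 9) + (Bs + C)/(s² + 8)


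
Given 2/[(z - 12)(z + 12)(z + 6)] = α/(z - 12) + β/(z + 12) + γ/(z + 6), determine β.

Cover-up at z = -12: β = 2/[(-12 - 12)(-12 + 6)] = 2/[(-24)(-6)] = 2/144 = 1/72


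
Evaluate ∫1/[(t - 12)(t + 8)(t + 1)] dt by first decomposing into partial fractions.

Cover-up: A = 1/260, B = 1/140, C = -1/91. Decomposition: (1/260)/(t - 12) + (1/140)/(t + 8) - (1/91)/(t + 1). Integrate each term: (1/260) ln|(t - 12)| + (1/140) ln|(t + 8)| - (1/91) ln|(t + 1)| + C


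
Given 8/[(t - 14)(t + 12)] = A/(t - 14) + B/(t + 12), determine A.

Cover-up at t = 14: A = 8/(14 + 12) = 8/26 = 4/13


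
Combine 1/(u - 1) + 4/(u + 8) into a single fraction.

Common denominator (u - 1)(u + 8). Numerator: 1(u + 8) + 4(u - 1) = (u + 8) + (4u - 4) = 5u + 4
Result: (5u + 4)/[(u - 1)(u + 8)]


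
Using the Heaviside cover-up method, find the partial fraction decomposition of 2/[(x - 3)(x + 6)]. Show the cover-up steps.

Cover (x - 3): set x=3, get α = 2/(3 + 6) = 2/9. Cover (x + 6): set x=-6, get β = 2/(-6 - 3) = -2/9.
Result: (2/9)/(x - 3) - (2/9)/(x + 6)


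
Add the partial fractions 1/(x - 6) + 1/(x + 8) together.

Common denominator (x - 6)(x + 8). Numerator: 1(x + 8) + 1(x - 6) = (x + 8) + (x - 6) = 2x + 2
Result: (2x + 2)/[(x - 6)(x + 8)]


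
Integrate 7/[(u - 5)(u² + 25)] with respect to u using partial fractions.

Cover-up at u=5: A = 7/(5²+25) = 7/50. Coeff matching: B = -7/50, C = -7/10. Decomposition: (7/50)/(u - 5) - ((7/50)u + 7/10)/(u² + 25). Integrate: linear → ln, quadratic → (1/2)ln + arctan: (7/50) ln|(u - 5)| - (7/100) ln(u² + 25) - (7/50) arctan(u/5) + C


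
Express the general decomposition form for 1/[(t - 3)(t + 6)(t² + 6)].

Two linear + quadratic: P/(t - 3) + Q/(t + 6) + (Rt + S)/(t² + 6)


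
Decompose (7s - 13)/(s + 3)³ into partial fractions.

(7s - 13) = P(s + 3)² + Q(s + 3) + R. At s = -3: R = 7·(-3) - 13 = -34. Coefficients: P = 0, Q = 7
Result: 7/(s + 3)² - 34/(s + 3)³


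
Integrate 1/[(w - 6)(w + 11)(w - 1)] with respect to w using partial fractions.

Cover-up: P = 1/85, Q = 1/204, R = -1/60. Decomposition: (1/85)/(w - 6) + (1/204)/(w + 11) - (1/60)/(w - 1). Integrate each term: (1/85) ln|(w - 6)| + (1/204) ln|(w + 11)| - (1/60) ln|(w - 1)| + C


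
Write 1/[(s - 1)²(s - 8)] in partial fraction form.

Cover-up at s=8: C = 1/(8 - 1)² = 1/49. Cover-up at s=1: B = 1/(1 - 8) = -1/7. Comparing s² coeff: A = -C = -1/49
Result: (-1/49)/(s - 1) - (1/7)/(s - 1)² + (1/49)/(s - 8)


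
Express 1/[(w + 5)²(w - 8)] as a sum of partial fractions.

Cover-up at w=8: C = 1/(8 + 5)² = 1/169. Cover-up at w=-5: B = 1/(-5 - 8) = -1/13. Comparing w² coeff: A = -C = -1/169
Result: (-1/169)/(w + 5) - (1/13)/(w + 5)² + (1/169)/(w - 8)


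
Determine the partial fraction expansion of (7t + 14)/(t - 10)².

(7t + 14) = α(t - 10) + β. At t = 10: β = 7·10 + 14 = 84. Coeff of t: α = 7
Result: 7/(t - 10) + 84/(t - 10)²


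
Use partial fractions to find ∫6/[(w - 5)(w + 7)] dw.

Decompose: 6/[(w - 5)(w + 7)] = (1/2)/(w - 5) - (1/2)/(w + 7). Integrate each term: (1/2) ln|(w - 5)| - (1/2) ln|(w + 7)| + C


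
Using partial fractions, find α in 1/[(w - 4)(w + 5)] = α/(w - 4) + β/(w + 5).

Cover-up at w = 4: α = 1/(4 + 5) = 1/9


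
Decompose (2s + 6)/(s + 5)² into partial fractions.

(2s + 6) = α(s + 5) + β. At s = -5: β = 2·(-5) + 6 = -4. Coeff of s: α = 2
Result: 2/(s + 5) - 4/(s + 5)²


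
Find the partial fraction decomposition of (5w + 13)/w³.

(5w + 13) = Aw² + Bw + C. At w = 0: C = 5·0 + 13 = 13. Coefficients: A = 0, B = 5
Result: 5/w² + 13/w³


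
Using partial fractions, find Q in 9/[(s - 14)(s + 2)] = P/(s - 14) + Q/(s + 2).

Cover-up at s = -2: Q = 9/(-2 - 14) = -9/16


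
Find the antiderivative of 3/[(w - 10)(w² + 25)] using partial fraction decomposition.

Cover-up at w=10: α = 3/(10²+25) = 3/125. Coeff matching: β = -3/125, γ = -6/25. Decomposition: (3/125)/(w - 10) - ((3/125)w + 6/25)/(w² + 25). Integrate: linear → ln, quadratic → (1/2)ln + arctan: (3/125) ln|(w - 10)| - (3/250) ln(w² + 25) - (6/125) arctan(w/5) + C


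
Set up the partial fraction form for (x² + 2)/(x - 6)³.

Repeated linear factor (power 3): A/(x - 6) + B/(x - 6)² + C/(x - 6)³


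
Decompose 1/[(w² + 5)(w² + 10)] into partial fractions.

Coefficient matching gives α = γ = 0, β = 1/(10-5) = 1/5, δ = -β = -1/5
Result: (1/5)/(w² + 5) - (1/5)/(w² + 10)


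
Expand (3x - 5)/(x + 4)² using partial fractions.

(3x - 5) = α(x + 4) + β. At x = -4: β = 3·(-4) - 5 = -17. Coeff of x: α = 3
Result: 3/(x + 4) - 17/(x + 4)²


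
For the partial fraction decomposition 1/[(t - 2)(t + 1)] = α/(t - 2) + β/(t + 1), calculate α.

Cover-up at t = 2: α = 1/(2 + 1) = 1/3


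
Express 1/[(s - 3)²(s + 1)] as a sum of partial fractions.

Cover-up at s=-1: R = 1/(-1 - 3)² = 1/16. Cover-up at s=3: Q = 1/(3 + 1) = 1/4. Comparing s² coeff: P = -R = -1/16
Result: (-1/16)/(s - 3) + (1/4)/(s - 3)² + (1/16)/(s + 1)


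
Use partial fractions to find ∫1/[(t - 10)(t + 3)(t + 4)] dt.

Cover-up: A = 1/182, B = -1/13, C = 1/14. Decomposition: (1/182)/(t - 10) - (1/13)/(t + 3) + (1/14)/(t + 4). Integrate each term: (1/182) ln|(t - 10)| - (1/13) ln|(t + 3)| + (1/14) ln|(t + 4)| + C


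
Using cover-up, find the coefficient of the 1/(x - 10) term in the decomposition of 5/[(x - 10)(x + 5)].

Cover (x - 10), set x=10: 5/((x + 5) at x=10) = 5/(15) = 1/3


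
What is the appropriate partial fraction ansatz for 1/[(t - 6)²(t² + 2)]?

Repeated linear + quadratic: P/(t - 6) + Q/(t - 6)² + (Rt + S)/(t² + 2)


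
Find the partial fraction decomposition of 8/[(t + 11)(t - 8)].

8/(t + 11)(t - 8) = α/(t + 11) + β/(t - 8). α = 8/(-11 - 8) = -8/19, β = 8/(8 + 11) = 8/19
Result: (-8/19)/(t + 11) + (8/19)/(t - 8)


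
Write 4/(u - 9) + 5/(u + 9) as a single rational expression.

Common denominator (u - 9)(u + 9). Numerator: 4(u + 9) + 5(u - 9) = (4u + 36) + (5u - 45) = 9u - 9
Result: (9u - 9)/[(u - 9)(u + 9)]


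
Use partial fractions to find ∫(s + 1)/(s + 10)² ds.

Decompose: P = 1, Q = 1·(-10) + 1 = -9, so (s + 1)/(s + 10)² = 1/(s + 10) - 9/(s + 10)². Integrate: ∫ P/(s + 10) ds = ln|(s + 10)|; ∫ Q/(s + 10)² ds = 9/(s + 10). Sum: ln|(s + 10)| + 9/(s + 10) + C


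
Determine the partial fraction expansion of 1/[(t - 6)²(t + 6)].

Cover-up at t=-6: C = 1/(-6 - 6)² = 1/144. Cover-up at t=6: B = 1/(6 + 6) = 1/12. Comparing t² coeff: A = -C = -1/144
Result: (-1/144)/(t - 6) + (1/12)/(t - 6)² + (1/144)/(t + 6)


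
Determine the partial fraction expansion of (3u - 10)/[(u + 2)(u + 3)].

At u=-2: α = (3·(-2) - 10)/(-2 + 3) = -16. At u=-3: β = (3·(-3) - 10)/(-3 + 2) = 19
Result: -16/(u + 2) + 19/(u + 3)


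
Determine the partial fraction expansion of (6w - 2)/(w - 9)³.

(6w - 2) = P(w - 9)² + Q(w - 9) + R. At w = 9: R = 6·9 - 2 = 52. Coefficients: P = 0, Q = 6
Result: 6/(w - 9)² + 52/(w - 9)³


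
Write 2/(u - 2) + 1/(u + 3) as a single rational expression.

Common denominator (u - 2)(u + 3). Numerator: 2(u + 3) + 1(u - 2) = (2u + 6) + (u - 2) = 3u + 4
Result: (3u + 4)/[(u - 2)(u + 3)]


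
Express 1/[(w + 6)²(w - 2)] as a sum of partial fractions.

Cover-up at w=2: γ = 1/(2 + 6)² = 1/64. Cover-up at w=-6: β = 1/(-6 - 2) = -1/8. Comparing w² coeff: α = -γ = -1/64
Result: (-1/64)/(w + 6) - (1/8)/(w + 6)² + (1/64)/(w - 2)


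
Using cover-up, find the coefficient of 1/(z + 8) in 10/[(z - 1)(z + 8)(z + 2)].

Cover (z + 8), set z=-8: 10/[(-8 - 1)(-8 + 2)] = 5/27


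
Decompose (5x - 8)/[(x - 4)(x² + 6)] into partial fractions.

At x=4: P = (5·4 - 8)/(4² + 6) = 6/11. Q = -P = -6/11, R = 5 - 4·P = 31/11
Result: (6/11)/(x - 4) - ((6/11)x - 31/11)/(x² + 6)


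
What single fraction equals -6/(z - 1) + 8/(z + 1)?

Common denominator (z - 1)(z + 1). Numerator: -6(z + 1) + 8(z - 1) = (-6z - 6) + (8z - 8) = 2z - 14
Result: (2z - 14)/[(z - 1)(z + 1)]


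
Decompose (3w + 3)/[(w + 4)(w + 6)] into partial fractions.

At w=-4: A = (3·(-4) + 3)/(-4 + 6) = -9/2. At w=-6: B = (3·(-6) + 3)/(-6 + 4) = 15/2
Result: (-9/2)/(w + 4) + (15/2)/(w + 6)


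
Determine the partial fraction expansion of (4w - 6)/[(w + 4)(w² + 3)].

At w=-4: A = (4·(-4) - 6)/((-4)² + 3) = -22/19. B = -A = 22/19, C = 4 - (-4)·A = -12/19
Result: (-22/19)/(w + 4) + ((22/19)w - 12/19)/(w² + 3)


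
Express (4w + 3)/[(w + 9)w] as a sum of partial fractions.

At w=-9: P = (4·(-9) + 3)/(-9 - 0) = 11/3. At w=0: Q = (4·0 + 3)/(0 + 9) = 1/3
Result: (11/3)/(w + 9) + (1/3)/w


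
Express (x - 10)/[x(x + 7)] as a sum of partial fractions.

At x=0: P = (1·0 - 10)/(0 + 7) = -10/7. At x=-7: Q = (1·(-7) - 10)/(-7 - 0) = 17/7
Result: (-10/7)/x + (17/7)/(x + 7)


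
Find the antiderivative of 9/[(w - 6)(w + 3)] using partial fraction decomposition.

Decompose: 9/[(w - 6)(w + 3)] = 1/(w - 6) - 1/(w + 3). Integrate each term: ln|(w - 6)| - ln|(w + 3)| + C


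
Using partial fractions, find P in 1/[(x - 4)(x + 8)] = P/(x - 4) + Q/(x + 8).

Cover-up at x = 4: P = 1/(4 + 8) = 1/12


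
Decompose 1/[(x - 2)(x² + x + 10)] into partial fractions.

Cover-up at x = 2: α = 1/(2² + 1·2 + 10) = 1/16. Then β = -α = -1/16, γ = -α·(1 + 2) = -3/16
Result: (1/16)/(x - 2) - ((1/16)x + 3/16)/(x² + x + 10)


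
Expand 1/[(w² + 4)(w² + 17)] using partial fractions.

Coefficient matching gives α = γ = 0, β = 1/(17-4) = 1/13, δ = -β = -1/13
Result: (1/13)/(w² + 4) - (1/13)/(w² + 17)


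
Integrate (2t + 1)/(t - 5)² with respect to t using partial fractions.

Decompose: α = 2, β = 2·5 + 1 = 11, so (2t + 1)/(t - 5)² = 2/(t - 5) + 11/(t - 5)². Integrate: ∫ α/(t - 5) dt = 2 ln|(t - 5)|; ∫ β/(t - 5)² dt = -11/(t - 5). Sum: 2 ln|(t - 5)| - 11/(t - 5) + C


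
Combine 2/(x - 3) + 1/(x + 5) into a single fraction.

Common denominator (x - 3)(x + 5). Numerator: 2(x + 5) + 1(x - 3) = (2x + 10) + (x - 3) = 3x + 7
Result: (3x + 7)/[(x - 3)(x + 5)]


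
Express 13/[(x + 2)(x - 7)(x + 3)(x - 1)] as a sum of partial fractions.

Using Heaviside cover-up: (13/27)/(x + 2) + (13/540)/(x - 7) - (13/40)/(x + 3) - (13/72)/(x - 1)


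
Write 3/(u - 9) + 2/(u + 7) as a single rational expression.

Common denominator (u - 9)(u + 7). Numerator: 3(u + 7) + 2(u - 9) = (3u + 21) + (2u - 18) = 5u + 3
Result: (5u + 3)/[(u - 9)(u + 7)]


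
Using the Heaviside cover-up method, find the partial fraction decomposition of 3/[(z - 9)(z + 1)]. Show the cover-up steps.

Cover (z - 9): set z=9, get α = 3/(9 + 1) = 3/10. Cover (z + 1): set z=-1, get β = 3/(-1 - 9) = -3/10.
Result: (3/10)/(z - 9) - (3/10)/(z + 1)


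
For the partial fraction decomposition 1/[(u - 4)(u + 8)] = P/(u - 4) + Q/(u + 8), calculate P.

Cover-up at u = 4: P = 1/(4 + 8) = 1/12


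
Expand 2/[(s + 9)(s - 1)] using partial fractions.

2/(s + 9)(s - 1) = α/(s + 9) + β/(s - 1). α = 2/(-9 - 1) = -1/5, β = 2/(1 + 9) = 1/5
Result: (-1/5)/(s + 9) + (1/5)/(s - 1)


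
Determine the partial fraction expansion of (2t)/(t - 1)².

(2t) = A(t - 1) + B. At t = 1: B = 2·1 + 0 = 2. Coeff of t: A = 2
Result: 2/(t - 1) + 2/(t - 1)²


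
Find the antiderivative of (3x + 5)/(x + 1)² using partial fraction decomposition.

Decompose: P = 3, Q = 3·(-1) + 5 = 2, so (3x + 5)/(x + 1)² = 3/(x + 1) + 2/(x + 1)². Integrate: ∫ P/(x + 1) dx = 3 ln|(x + 1)|; ∫ Q/(x + 1)² dx = -2/(x + 1). Sum: 3 ln|(x + 1)| - 2/(x + 1) + C


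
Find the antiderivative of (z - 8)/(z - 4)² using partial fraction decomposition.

Decompose: α = 1, β = 1·4 - 8 = -4, so (z - 8)/(z - 4)² = 1/(z - 4) - 4/(z - 4)². Integrate: ∫ α/(z - 4) dz = ln|(z - 4)|; ∫ β/(z - 4)² dz = 4/(z - 4). Sum: ln|(z - 4)| + 4/(z - 4) + C


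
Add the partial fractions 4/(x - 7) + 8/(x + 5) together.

Common denominator (x - 7)(x + 5). Numerator: 4(x + 5) + 8(x - 7) = (4x + 20) + (8x - 56) = 12x - 36
Result: (12x - 36)/[(x - 7)(x + 5)]


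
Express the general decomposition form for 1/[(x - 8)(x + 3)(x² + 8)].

Two linear + quadratic: P/(x - 8) + Q/(x + 3) + (Rx + S)/(x² + 8)


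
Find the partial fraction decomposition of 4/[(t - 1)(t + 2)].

4/(t - 1)(t + 2) = P/(t - 1) + Q/(t + 2). P = 4/(1 + 2) = 4/3, Q = 4/(-2 - 1) = -4/3
Result: (4/3)/(t - 1) - (4/3)/(t + 2)


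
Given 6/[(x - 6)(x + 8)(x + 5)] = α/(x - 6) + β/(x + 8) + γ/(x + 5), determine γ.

Cover-up at x = -5: γ = 6/[(-5 - 6)(-5 + 8)] = 6/[(-11)(3)] = -6/33 = -2/11


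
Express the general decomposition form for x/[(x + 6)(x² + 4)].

Linear + irreducible quadratic: P/(x + 6) + (Qx + R)/(x² + 4)


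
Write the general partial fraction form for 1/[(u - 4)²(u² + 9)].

Repeated linear + quadratic: P/(u - 4) + Q/(u - 4)² + (Ru + S)/(u² + 9)


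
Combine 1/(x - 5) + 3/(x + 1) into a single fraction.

Common denominator (x - 5)(x + 1). Numerator: 1(x + 1) + 3(x - 5) = (x + 1) + (3x - 15) = 4x - 14
Result: (4x - 14)/[(x - 5)(x + 1)]


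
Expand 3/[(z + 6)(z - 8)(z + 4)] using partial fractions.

Using cover-up method: P = 3/28, Q = 1/56, R = -1/8
Result: (3/28)/(z + 6) + (1/56)/(z - 8) - (1/8)/(z + 4)


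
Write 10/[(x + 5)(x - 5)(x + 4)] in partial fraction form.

Using cover-up method: P = 1, Q = 1/9, R = -10/9
Result: 1/(x + 5) + (1/9)/(x - 5) - (10/9)/(x + 4)


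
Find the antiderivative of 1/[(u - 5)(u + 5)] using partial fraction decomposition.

Decompose: 1/[(u - 5)(u + 5)] = (1/10)/(u - 5) - (1/10)/(u + 5). Integrate each term: (1/10) ln|(u - 5)| - (1/10) ln|(u + 5)| + C


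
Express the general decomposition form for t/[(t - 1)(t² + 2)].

Linear + irreducible quadratic: P/(t - 1) + (Qt + R)/(t² + 2)


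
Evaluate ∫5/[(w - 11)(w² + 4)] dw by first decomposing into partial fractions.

Cover-up at w=11: P = 5/(11²+4) = 1/25. Coeff matching: Q = -1/25, R = -11/25. Decomposition: (1/25)/(w - 11) - ((1/25)w + 11/25)/(w² + 4). Integrate: linear → ln, quadratic → (1/2)ln + arctan: (1/25) ln|(w - 11)| - (1/50) ln(w² + 4) - (11/50) arctan(w/2) + C


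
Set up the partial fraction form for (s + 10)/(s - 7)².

Repeated linear factor: A/(s - 7) + B/(s - 7)²


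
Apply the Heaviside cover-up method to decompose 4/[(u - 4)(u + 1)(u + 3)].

Cover (u - 4), u=4: P = 4/[(4 + 1)(4 + 3)] = 4/35. Cover (u + 1), u=-1: Q = 4/[(-1 - 4)(-1 + 3)] = -2/5. Cover (u + 3), u=-3: R = 4/[(-3 - 4)(-3 + 1)] = 2/7.
Result: (4/35)/(u - 4) - (2/5)/(u + 1) + (2/7)/(u + 3)


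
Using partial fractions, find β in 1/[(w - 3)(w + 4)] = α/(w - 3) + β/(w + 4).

Cover-up at w = -4: β = 1/(-4 - 3) = -1/7


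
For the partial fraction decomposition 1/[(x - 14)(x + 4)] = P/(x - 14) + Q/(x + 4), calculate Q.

Cover-up at x = -4: Q = 1/(-4 - 14) = -1/18


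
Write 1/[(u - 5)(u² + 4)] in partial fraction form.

Cover-up at u = 5: A = 1/(5² + 4) = 1/29. Then B = -A = -1/29, C = -A·(0 + 5) = -5/29
Result: (1/29)/(u - 5) - ((1/29)u + 5/29)/(u² + 4)


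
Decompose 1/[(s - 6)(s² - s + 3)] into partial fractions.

Cover-up at s = 6: α = 1/(6² - 1·6 + 3) = 1/33. Then β = -α = -1/33, γ = -α·(-1 + 6) = -5/33
Result: (1/33)/(s - 6) - ((1/33)s + 5/33)/(s² - s + 3)


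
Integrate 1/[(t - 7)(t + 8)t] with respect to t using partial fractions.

Cover-up: P = 1/105, Q = 1/120, R = -1/56. Decomposition: (1/105)/(t - 7) + (1/120)/(t + 8) - (1/56)/t. Integrate each term: (1/105) ln|(t - 7)| + (1/120) ln|(t + 8)| - (1/56) ln|t| + C


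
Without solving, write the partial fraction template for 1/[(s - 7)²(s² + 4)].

Repeated linear + quadratic: α/(s - 7) + β/(s - 7)² + (γs + δ)/(s² + 4)


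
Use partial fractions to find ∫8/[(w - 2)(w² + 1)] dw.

Cover-up at w=2: P = 8/(2²+1) = 8/5. Coeff matching: Q = -8/5, R = -16/5. Decomposition: (8/5)/(w - 2) - ((8/5)w + 16/5)/(w² + 1). Integrate: linear → ln, quadratic → (1/2)ln + arctan: (8/5) ln|(w - 2)| - (4/5) ln(w² + 1) - (16/5) arctan(w) + C


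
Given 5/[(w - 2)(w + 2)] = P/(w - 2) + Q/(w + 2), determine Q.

Cover-up at w = -2: Q = 5/(-2 - 2) = -5/4


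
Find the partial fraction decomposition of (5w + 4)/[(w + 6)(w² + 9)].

At w=-6: A = (5·(-6) + 4)/((-6)² + 9) = -26/45. B = -A = 26/45, C = 5 - (-6)·A = 23/15
Result: (-26/45)/(w + 6) + ((26/45)w + 23/15)/(w² + 9)


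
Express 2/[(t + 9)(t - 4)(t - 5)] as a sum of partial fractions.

Using cover-up method: P = 1/91, Q = -2/13, R = 1/7
Result: (1/91)/(t + 9) - (2/13)/(t - 4) + (1/7)/(t - 5)


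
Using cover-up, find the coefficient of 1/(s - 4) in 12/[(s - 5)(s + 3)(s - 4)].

Cover (s - 4), set s=4: 12/[(4 - 5)(4 + 3)] = -12/7


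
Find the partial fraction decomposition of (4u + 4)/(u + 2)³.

(4u + 4) = α(u + 2)² + β(u + 2) + γ. At u = -2: γ = 4·(-2) + 4 = -4. Coefficients: α = 0, β = 4
Result: 4/(u + 2)² - 4/(u + 2)³


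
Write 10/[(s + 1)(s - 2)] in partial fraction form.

10/(s + 1)(s - 2) = A/(s + 1) + B/(s - 2). A = 10/(-1 - 2) = -10/3, B = 10/(2 + 1) = 10/3
Result: (-10/3)/(s + 1) + (10/3)/(s - 2)


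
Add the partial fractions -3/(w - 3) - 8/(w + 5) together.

Common denominator (w - 3)(w + 5). Numerator: -3(w + 5) - 8(w - 3) = (-3w - 15) - (8w - 24) = -11w + 9
Result: (-11w + 9)/[(w - 3)(w + 5)]


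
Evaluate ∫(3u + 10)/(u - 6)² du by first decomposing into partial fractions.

Decompose: P = 3, Q = 3·6 + 10 = 28, so (3u + 10)/(u - 6)² = 3/(u - 6) + 28/(u - 6)². Integrate: ∫ P/(u - 6) du = 3 ln|(u - 6)|; ∫ Q/(u - 6)² du = -28/(u - 6). Sum: 3 ln|(u - 6)| - 28/(u - 6) + C


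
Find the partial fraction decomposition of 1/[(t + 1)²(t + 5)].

Cover-up at t=-5: R = 1/(-5 + 1)² = 1/16. Cover-up at t=-1: Q = 1/(-1 + 5) = 1/4. Comparing t² coeff: P = -R = -1/16
Result: (-1/16)/(t + 1) + (1/4)/(t + 1)² + (1/16)/(t + 5)


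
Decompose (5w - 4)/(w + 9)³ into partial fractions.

(5w - 4) = P(w + 9)² + Q(w + 9) + R. At w = -9: R = 5·(-9) - 4 = -49. Coefficients: P = 0, Q = 5
Result: 5/(w + 9)² - 49/(w + 9)³


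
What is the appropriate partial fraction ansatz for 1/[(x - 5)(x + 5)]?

Distinct linear factors: α/(x - 5) + β/(x + 5)


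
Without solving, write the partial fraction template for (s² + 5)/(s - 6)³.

Repeated linear factor (power 3): α/(s - 6) + β/(s - 6)² + γ/(s - 6)³


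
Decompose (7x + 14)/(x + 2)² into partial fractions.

(7x + 14) = α(x + 2) + β. At x = -2: β = 7·(-2) + 14 = 0. Coeff of x: α = 7
Result: 7/(x + 2)


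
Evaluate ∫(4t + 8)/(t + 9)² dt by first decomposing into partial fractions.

Decompose: P = 4, Q = 4·(-9) + 8 = -28, so (4t + 8)/(t + 9)² = 4/(t + 9) - 28/(t + 9)². Integrate: ∫ P/(t + 9) dt = 4 ln|(t + 9)|; ∫ Q/(t + 9)² dt = 28/(t + 9). Sum: 4 ln|(t + 9)| + 28/(t + 9) + C


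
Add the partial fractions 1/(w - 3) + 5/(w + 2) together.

Common denominator (w - 3)(w + 2). Numerator: 1(w + 2) + 5(w - 3) = (w + 2) + (5w - 15) = 6w - 13
Result: (6w - 13)/[(w - 3)(w + 2)]


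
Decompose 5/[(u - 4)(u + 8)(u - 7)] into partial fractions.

Using cover-up method: A = -5/36, B = 1/36, C = 1/9
Result: (-5/36)/(u - 4) + (1/36)/(u + 8) + (1/9)/(u - 7)


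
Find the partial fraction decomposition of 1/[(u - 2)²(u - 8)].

Cover-up at u=8: R = 1/(8 - 2)² = 1/36. Cover-up at u=2: Q = 1/(2 - 8) = -1/6. Comparing u² coeff: P = -R = -1/36
Result: (-1/36)/(u - 2) - (1/6)/(u - 2)² + (1/36)/(u - 8)


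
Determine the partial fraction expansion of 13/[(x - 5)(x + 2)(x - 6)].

Using cover-up method: P = -13/7, Q = 13/56, R = 13/8
Result: (-13/7)/(x - 5) + (13/56)/(x + 2) + (13/8)/(x - 6)


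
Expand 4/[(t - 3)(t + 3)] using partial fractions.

4/(t - 3)(t + 3) = α/(t - 3) + β/(t + 3). α = 4/(3 + 3) = 2/3, β = 4/(-3 - 3) = -2/3
Result: (2/3)/(t - 3) - (2/3)/(t + 3)


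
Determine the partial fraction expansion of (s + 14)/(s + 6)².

(s + 14) = α(s + 6) + β. At s = -6: β = 1·(-6) + 14 = 8. Coeff of s: α = 1
Result: 1/(s + 6) + 8/(s + 6)²


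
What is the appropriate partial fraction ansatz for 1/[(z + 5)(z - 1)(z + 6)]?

Three distinct linear factors: α/(z + 5) + β/(z - 1) + γ/(z + 6)


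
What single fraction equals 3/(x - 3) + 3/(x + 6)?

Common denominator (x - 3)(x + 6). Numerator: 3(x + 6) + 3(x - 3) = (3x + 18) + (3x - 9) = 6x + 9
Result: (6x + 9)/[(x - 3)(x + 6)]


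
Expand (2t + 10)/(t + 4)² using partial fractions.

(2t + 10) = α(t + 4) + β. At t = -4: β = 2·(-4) + 10 = 2. Coeff of t: α = 2
Result: 2/(t + 4) + 2/(t + 4)²


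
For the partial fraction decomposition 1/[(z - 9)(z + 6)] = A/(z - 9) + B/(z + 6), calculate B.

Cover-up at z = -6: B = 1/(-6 - 9) = -1/15


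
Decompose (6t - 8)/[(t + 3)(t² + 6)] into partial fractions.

At t=-3: A = (6·(-3) - 8)/((-3)² + 6) = -26/15. B = -A = 26/15, C = 6 - (-3)·A = 4/5
Result: (-26/15)/(t + 3) + ((26/15)t + 4/5)/(t² + 6)


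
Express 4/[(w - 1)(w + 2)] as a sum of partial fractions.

4/(w - 1)(w + 2) = A/(w - 1) + B/(w + 2). A = 4/(1 + 2) = 4/3, B = 4/(-2 - 1) = -4/3
Result: (4/3)/(w - 1) - (4/3)/(w + 2)


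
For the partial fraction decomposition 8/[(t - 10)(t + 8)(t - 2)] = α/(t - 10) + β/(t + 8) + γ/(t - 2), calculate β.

Cover-up at t = -8: β = 8/[(-8 - 10)(-8 - 2)] = 8/[(-18)(-10)] = 8/180 = 2/45


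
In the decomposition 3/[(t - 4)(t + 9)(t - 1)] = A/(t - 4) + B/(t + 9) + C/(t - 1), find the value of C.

Cover-up at t = 1: C = 3/[(1 - 4)(1 + 9)] = 3/[(-3)(10)] = -3/30 = -1/10


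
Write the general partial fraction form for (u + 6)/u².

Repeated linear factor: P/u + Q/u²


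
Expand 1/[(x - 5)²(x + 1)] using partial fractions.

Cover-up at x=-1: R = 1/(-1 - 5)² = 1/36. Cover-up at x=5: Q = 1/(5 + 1) = 1/6. Comparing x² coeff: P = -R = -1/36
Result: (-1/36)/(x - 5) + (1/6)/(x - 5)² + (1/36)/(x + 1)


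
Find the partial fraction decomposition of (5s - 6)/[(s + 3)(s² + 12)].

At s=-3: A = (5·(-3) - 6)/((-3)² + 12) = -1. B = -A = 1, C = 5 - (-3)·A = 2
Result: -1/(s + 3) + (s + 2)/(s² + 12)


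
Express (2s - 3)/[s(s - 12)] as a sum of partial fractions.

At s=0: α = (2·0 - 3)/(0 - 12) = 1/4. At s=12: β = (2·12 - 3)/(12 - 0) = 7/4
Result: (1/4)/s + (7/4)/(s - 12)


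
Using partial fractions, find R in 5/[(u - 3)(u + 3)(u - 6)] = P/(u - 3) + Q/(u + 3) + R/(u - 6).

Cover-up at u = 6: R = 5/[(6 - 3)(6 + 3)] = 5/[(3)(9)] = 5/27


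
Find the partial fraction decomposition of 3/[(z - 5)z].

3/(z - 5)z = P/(z - 5) + Q/z. P = 3/(5 - 0) = 3/5, Q = 3/(0 - 5) = -3/5
Result: (3/5)/(z - 5) - (3/5)/z


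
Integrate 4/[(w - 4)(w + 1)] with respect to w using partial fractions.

Decompose: 4/[(w - 4)(w + 1)] = (4/5)/(w - 4) - (4/5)/(w + 1). Integrate each term: (4/5) ln|(w - 4)| - (4/5) ln|(w + 1)| + C


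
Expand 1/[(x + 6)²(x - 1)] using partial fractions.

Cover-up at x=1: R = 1/(1 + 6)² = 1/49. Cover-up at x=-6: Q = 1/(-6 - 1) = -1/7. Comparing x² coeff: P = -R = -1/49
Result: (-1/49)/(x + 6) - (1/7)/(x + 6)² + (1/49)/(x - 1)


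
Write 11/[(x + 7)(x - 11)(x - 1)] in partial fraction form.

Using cover-up method: A = 11/144, B = 11/180, C = -11/80
Result: (11/144)/(x + 7) + (11/180)/(x - 11) - (11/80)/(x - 1)


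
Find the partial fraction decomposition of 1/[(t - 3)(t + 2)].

1/(t - 3)(t + 2) = P/(t - 3) + Q/(t + 2). P = 1/(3 + 2) = 1/5, Q = 1/(-2 - 3) = -1/5
Result: (1/5)/(t - 3) - (1/5)/(t + 2)


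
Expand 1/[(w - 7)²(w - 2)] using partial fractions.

Cover-up at w=2: C = 1/(2 - 7)² = 1/25. Cover-up at w=7: B = 1/(7 - 2) = 1/5. Comparing w² coeff: A = -C = -1/25
Result: (-1/25)/(w - 7) + (1/5)/(w - 7)² + (1/25)/(w - 2)


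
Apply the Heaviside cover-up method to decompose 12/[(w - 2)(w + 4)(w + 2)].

Cover (w - 2), w=2: P = 12/[(2 + 4)(2 + 2)] = 1/2. Cover (w + 4), w=-4: Q = 12/[(-4 - 2)(-4 + 2)] = 1. Cover (w + 2), w=-2: R = 12/[(-2 - 2)(-2 + 4)] = -3/2.
Result: (1/2)/(w - 2) + 1/(w + 4) - (3/2)/(w + 2)


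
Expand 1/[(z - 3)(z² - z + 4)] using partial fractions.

Cover-up at z = 3: P = 1/(3² - 1·3 + 4) = 1/10. Then Q = -P = -1/10, R = -P·(-1 + 3) = -1/5
Result: (1/10)/(z - 3) - ((1/10)z + 1/5)/(z² - z + 4)


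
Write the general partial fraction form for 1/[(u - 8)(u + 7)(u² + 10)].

Two linear + quadratic: A/(u - 8) + B/(u + 7) + (Cu + D)/(u² + 10)


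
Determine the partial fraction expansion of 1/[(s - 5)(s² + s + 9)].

Cover-up at s = 5: P = 1/(5² + 1·5 + 9) = 1/39. Then Q = -P = -1/39, R = -P·(1 + 5) = -2/13
Result: (1/39)/(s - 5) - ((1/39)s + 2/13)/(s² + s + 9)


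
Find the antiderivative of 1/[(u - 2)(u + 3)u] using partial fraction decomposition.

Cover-up: α = 1/10, β = 1/15, γ = -1/6. Decomposition: (1/10)/(u - 2) + (1/15)/(u + 3) - (1/6)/u. Integrate each term: (1/10) ln|(u - 2)| + (1/15) ln|(u + 3)| - (1/6) ln|u| + C


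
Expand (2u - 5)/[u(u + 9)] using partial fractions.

At u=0: A = (2·0 - 5)/(0 + 9) = -5/9. At u=-9: B = (2·(-9) - 5)/(-9 - 0) = 23/9
Result: (-5/9)/u + (23/9)/(u + 9)


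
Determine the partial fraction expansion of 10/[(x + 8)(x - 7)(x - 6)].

Using cover-up method: A = 1/21, B = 2/3, C = -5/7
Result: (1/21)/(x + 8) + (2/3)/(x - 7) - (5/7)/(x - 6)


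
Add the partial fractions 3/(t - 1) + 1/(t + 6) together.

Common denominator (t - 1)(t + 6). Numerator: 3(t + 6) + 1(t - 1) = (3t + 18) + (t - 1) = 4t + 17
Result: (4t + 17)/[(t - 1)(t + 6)]


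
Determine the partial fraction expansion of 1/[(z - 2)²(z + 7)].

Cover-up at z=-7: C = 1/(-7 - 2)² = 1/81. Cover-up at z=2: B = 1/(2 + 7) = 1/9. Comparing z² coeff: A = -C = -1/81
Result: (-1/81)/(z - 2) + (1/9)/(z - 2)² + (1/81)/(z + 7)


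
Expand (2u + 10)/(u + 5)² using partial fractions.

(2u + 10) = α(u + 5) + β. At u = -5: β = 2·(-5) + 10 = 0. Coeff of u: α = 2
Result: 2/(u + 5)


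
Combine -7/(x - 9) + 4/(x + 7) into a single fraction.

Common denominator (x - 9)(x + 7). Numerator: -7(x + 7) + 4(x - 9) = (-7x - 49) + (4x - 36) = -3x - 85
Result: (-3x - 85)/[(x - 9)(x + 7)]


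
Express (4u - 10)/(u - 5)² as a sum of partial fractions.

(4u - 10) = P(u - 5) + Q. At u = 5: Q = 4·5 - 10 = 10. Coeff of u: P = 4
Result: 4/(u - 5) + 10/(u - 5)²


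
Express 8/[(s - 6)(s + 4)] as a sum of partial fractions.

8/(s - 6)(s + 4) = A/(s - 6) + B/(s + 4). A = 8/(6 + 4) = 4/5, B = 8/(-4 - 6) = -4/5
Result: (4/5)/(s - 6) - (4/5)/(s + 4)


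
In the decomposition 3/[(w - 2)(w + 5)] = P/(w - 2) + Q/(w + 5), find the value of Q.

Cover-up at w = -5: Q = 3/(-5 - 2) = -3/7


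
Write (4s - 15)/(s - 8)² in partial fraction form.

(4s - 15) = P(s - 8) + Q. At s = 8: Q = 4·8 - 15 = 17. Coeff of s: P = 4
Result: 4/(s - 8) + 17/(s - 8)²


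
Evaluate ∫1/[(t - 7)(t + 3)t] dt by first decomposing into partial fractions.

Cover-up: A = 1/70, B = 1/30, C = -1/21. Decomposition: (1/70)/(t - 7) + (1/30)/(t + 3) - (1/21)/t. Integrate each term: (1/70) ln|(t - 7)| + (1/30) ln|(t + 3)| - (1/21) ln|t| + C


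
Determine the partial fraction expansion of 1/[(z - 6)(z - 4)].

1/(z - 6)(z - 4) = A/(z - 6) + B/(z - 4). A = 1/(6 - 4) = 1/2, B = 1/(4 - 6) = -1/2
Result: (1/2)/(z - 6) - (1/2)/(z - 4)


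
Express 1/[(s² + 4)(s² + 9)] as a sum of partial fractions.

Coefficient matching gives P = R = 0, Q = 1/(9-4) = 1/5, S = -Q = -1/5
Result: (1/5)/(s² + 4) - (1/5)/(s² + 9)


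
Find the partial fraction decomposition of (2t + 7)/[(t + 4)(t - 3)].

At t=-4: α = (2·(-4) + 7)/(-4 - 3) = 1/7. At t=3: β = (2·3 + 7)/(3 + 4) = 13/7
Result: (1/7)/(t + 4) + (13/7)/(t - 3)


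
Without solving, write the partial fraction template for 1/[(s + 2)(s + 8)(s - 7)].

Three distinct linear factors: α/(s + 2) + β/(s + 8) + γ/(s - 7)


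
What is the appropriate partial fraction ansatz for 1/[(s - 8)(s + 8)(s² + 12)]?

Two linear + quadratic: A/(s - 8) + B/(s + 8) + (Cs + D)/(s² + 12)


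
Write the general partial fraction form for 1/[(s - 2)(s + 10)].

Distinct linear factors: A/(s - 2) + B/(s + 10)


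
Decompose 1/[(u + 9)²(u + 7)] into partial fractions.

Cover-up at u=-7: R = 1/(-7 + 9)² = 1/4. Cover-up at u=-9: Q = 1/(-9 + 7) = -1/2. Comparing u² coeff: P = -R = -1/4
Result: (-1/4)/(u + 9) - (1/2)/(u + 9)² + (1/4)/(u + 7)


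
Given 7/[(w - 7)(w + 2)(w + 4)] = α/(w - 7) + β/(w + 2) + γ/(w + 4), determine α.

Cover-up at w = 7: α = 7/[(7 + 2)(7 + 4)] = 7/[(9)(11)] = 7/99


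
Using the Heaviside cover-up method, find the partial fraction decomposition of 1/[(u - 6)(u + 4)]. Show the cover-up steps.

Cover (u - 6): set u=6, get P = 1/(6 + 4) = 1/10. Cover (u + 4): set u=-4, get Q = 1/(-4 - 6) = -1/10.
Result: (1/10)/(u - 6) - (1/10)/(u + 4)


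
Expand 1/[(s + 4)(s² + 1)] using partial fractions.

Cover-up at s = -4: A = 1/((-4)² + 1) = 1/17. Then B = -A = -1/17, C = -A·(0 - 4) = 4/17
Result: (1/17)/(s + 4) - ((1/17)s - 4/17)/(s² + 1)


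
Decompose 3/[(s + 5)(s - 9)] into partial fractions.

3/(s + 5)(s - 9) = P/(s + 5) + Q/(s - 9). P = 3/(-5 - 9) = -3/14, Q = 3/(9 + 5) = 3/14
Result: (-3/14)/(s + 5) + (3/14)/(s - 9)


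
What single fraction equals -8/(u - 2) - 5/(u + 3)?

Common denominator (u - 2)(u + 3). Numerator: -8(u + 3) - 5(u - 2) = (-8u - 24) - (5u - 10) = -13u - 14
Result: (-13u - 14)/[(u - 2)(u + 3)]


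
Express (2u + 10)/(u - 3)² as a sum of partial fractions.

(2u + 10) = α(u - 3) + β. At u = 3: β = 2·3 + 10 = 16. Coeff of u: α = 2
Result: 2/(u - 3) + 16/(u - 3)²


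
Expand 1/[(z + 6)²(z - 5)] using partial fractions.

Cover-up at z=5: γ = 1/(5 + 6)² = 1/121. Cover-up at z=-6: β = 1/(-6 - 5) = -1/11. Comparing z² coeff: α = -γ = -1/121
Result: (-1/121)/(z + 6) - (1/11)/(z + 6)² + (1/121)/(z - 5)


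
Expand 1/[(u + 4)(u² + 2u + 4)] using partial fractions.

Cover-up at u = -4: P = 1/((-4)² + 2·(-4) + 4) = 1/12. Then Q = -P = -1/12, R = -P·(2 - 4) = 1/6
Result: (1/12)/(u + 4) - ((1/12)u - 1/6)/(u² + 2u + 4)


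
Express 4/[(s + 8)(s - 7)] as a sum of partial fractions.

4/(s + 8)(s - 7) = A/(s + 8) + B/(s - 7). A = 4/(-8 - 7) = -4/15, B = 4/(7 + 8) = 4/15
Result: (-4/15)/(s + 8) + (4/15)/(s - 7)


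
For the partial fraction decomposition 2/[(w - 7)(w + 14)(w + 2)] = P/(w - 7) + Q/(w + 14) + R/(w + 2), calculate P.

Cover-up at w = 7: P = 2/[(7 + 14)(7 + 2)] = 2/[(21)(9)] = 2/189


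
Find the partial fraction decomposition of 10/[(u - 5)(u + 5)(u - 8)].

Using cover-up method: A = -1/3, B = 1/13, C = 10/39
Result: (-1/3)/(u - 5) + (1/13)/(u + 5) + (10/39)/(u - 8)


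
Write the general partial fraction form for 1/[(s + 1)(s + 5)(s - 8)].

Three distinct linear factors: α/(s + 1) + β/(s + 5) + γ/(s - 8)


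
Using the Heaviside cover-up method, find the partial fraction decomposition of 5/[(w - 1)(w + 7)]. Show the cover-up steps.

Cover (w - 1): set w=1, get α = 5/(1 + 7) = 5/8. Cover (w + 7): set w=-7, get β = 5/(-7 - 1) = -5/8.
Result: (5/8)/(w - 1) - (5/8)/(w + 7)


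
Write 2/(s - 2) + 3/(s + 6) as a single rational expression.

Common denominator (s - 2)(s + 6). Numerator: 2(s + 6) + 3(s - 2) = (2s + 12) + (3s - 6) = 5s + 6
Result: (5s + 6)/[(s - 2)(s + 6)]


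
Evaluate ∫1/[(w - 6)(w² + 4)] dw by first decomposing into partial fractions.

Cover-up at w=6: P = 1/(6²+4) = 1/40. Coeff matching: Q = -1/40, R = -3/20. Decomposition: (1/40)/(w - 6) - ((1/40)w + 3/20)/(w² + 4). Integrate: linear → ln, quadratic → (1/2)ln + arctan: (1/40) ln|(w - 6)| - (1/80) ln(w² + 4) - (3/40) arctan(w/2) + C


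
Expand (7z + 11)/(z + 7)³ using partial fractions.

(7z + 11) = P(z + 7)² + Q(z + 7) + R. At z = -7: R = 7·(-7) + 11 = -38. Coefficients: P = 0, Q = 7
Result: 7/(z + 7)² - 38/(z + 7)³


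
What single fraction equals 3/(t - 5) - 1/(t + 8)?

Common denominator (t - 5)(t + 8). Numerator: 3(t + 8) - 1(t - 5) = (3t + 24) - (t - 5) = 2t + 29
Result: (2t + 29)/[(t - 5)(t + 8)]


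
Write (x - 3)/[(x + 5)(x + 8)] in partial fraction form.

At x=-5: P = (1·(-5) - 3)/(-5 + 8) = -8/3. At x=-8: Q = (1·(-8) - 3)/(-8 + 5) = 11/3
Result: (-8/3)/(x + 5) + (11/3)/(x + 8)


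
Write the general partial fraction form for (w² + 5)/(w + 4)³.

Repeated linear factor (power 3): P/(w + 4) + Q/(w + 4)² + R/(w + 4)³


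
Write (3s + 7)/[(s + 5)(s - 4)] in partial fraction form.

At s=-5: P = (3·(-5) + 7)/(-5 - 4) = 8/9. At s=4: Q = (3·4 + 7)/(4 + 5) = 19/9
Result: (8/9)/(s + 5) + (19/9)/(s - 4)


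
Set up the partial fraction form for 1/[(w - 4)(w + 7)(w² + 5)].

Two linear + quadratic: P/(w - 4) + Q/(w + 7) + (Rw + S)/(w² + 5)


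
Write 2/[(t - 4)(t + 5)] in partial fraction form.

2/(t - 4)(t + 5) = α/(t - 4) + β/(t + 5). α = 2/(4 + 5) = 2/9, β = 2/(-5 - 4) = -2/9
Result: (2/9)/(t - 4) - (2/9)/(t + 5)
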